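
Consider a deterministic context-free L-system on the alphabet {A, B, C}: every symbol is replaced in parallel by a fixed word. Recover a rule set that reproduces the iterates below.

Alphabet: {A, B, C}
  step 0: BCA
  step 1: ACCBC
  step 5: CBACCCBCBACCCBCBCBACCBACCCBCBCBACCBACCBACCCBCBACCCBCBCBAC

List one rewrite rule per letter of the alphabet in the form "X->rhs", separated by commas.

  step 0 ⇒ step 1: BCA ⇒ AC·CB·C
    A ↦ C
    B ↦ AC
    C ↦ CB

A->C, B->AC, C->CB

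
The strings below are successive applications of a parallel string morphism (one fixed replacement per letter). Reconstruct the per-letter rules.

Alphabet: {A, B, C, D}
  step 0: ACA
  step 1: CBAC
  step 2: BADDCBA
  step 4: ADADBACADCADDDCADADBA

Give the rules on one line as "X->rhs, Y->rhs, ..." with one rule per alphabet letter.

A->C, B->DD, C->BA, D->AD

  step 1 ⇒ step 2: CBAC ⇒ BA·DD·C·BA
    A ↦ C
    B ↦ DD
    C ↦ BA
    D ↦ AD  (constrained at step 2)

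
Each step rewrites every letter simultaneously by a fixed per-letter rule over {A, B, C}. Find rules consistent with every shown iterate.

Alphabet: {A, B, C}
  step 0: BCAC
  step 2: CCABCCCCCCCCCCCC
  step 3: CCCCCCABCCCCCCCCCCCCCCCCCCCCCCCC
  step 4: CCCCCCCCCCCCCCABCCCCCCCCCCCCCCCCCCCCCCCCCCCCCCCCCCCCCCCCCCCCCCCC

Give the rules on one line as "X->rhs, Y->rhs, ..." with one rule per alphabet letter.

  step 3 ⇒ step 4: CCCCCCABCCCCCCCCCCCCCCCCCCCCCCCC ⇒ CC·CC·CC·CC·CC·CC·CC·AB·CC·CC·CC·CC·CC·CC·CC·CC·CC·CC·CC·CC·CC·CC·CC·CC·CC·CC·CC·CC·CC·CC·CC·CC
    A ↦ CC
    B ↦ AB
    C ↦ CC

A->CC, B->AB, C->CC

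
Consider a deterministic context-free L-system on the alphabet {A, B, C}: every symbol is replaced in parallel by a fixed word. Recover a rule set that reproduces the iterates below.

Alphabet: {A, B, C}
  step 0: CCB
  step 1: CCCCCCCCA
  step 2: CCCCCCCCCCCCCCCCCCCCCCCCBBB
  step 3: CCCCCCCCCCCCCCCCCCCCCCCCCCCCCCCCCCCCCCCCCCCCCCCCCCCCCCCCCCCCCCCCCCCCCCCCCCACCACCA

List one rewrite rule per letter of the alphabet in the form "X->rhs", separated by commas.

A->BBB, B->CCA, C->CCC

  step 2 ⇒ step 3: CCCCCCCCCCCCCCCCCCCCCCCCBBB ⇒ CCC·CCC·CCC·CCC·CCC·CCC·CCC·CCC·CCC·CCC·CCC·CCC·CCC·CCC·CCC·CCC·CCC·CCC·CCC·CCC·CCC·CCC·CCC·CCC·CCA·CCA·CCA
    B ↦ CCA
    C ↦ CCC
  step 1 ⇒ step 2: CCCCCCCCA ⇒ CCC·CCC·CCC·CCC·CCC·CCC·CCC·CCC·BBB
    A ↦ BBB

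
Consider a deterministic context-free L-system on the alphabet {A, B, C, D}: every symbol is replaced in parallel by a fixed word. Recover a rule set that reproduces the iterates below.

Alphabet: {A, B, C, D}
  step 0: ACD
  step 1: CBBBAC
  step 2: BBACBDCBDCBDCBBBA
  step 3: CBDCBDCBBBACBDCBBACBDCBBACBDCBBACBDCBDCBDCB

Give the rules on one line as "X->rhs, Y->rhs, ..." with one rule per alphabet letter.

  step 2 ⇒ step 3: BBACBDCBDCBDCBBBA ⇒ CBD·CBD·CB·BBA·CBD·C·BBA·CBD·C·BBA·CBD·C·BBA·CBD·CBD·CBD·CB
    A ↦ CB
    B ↦ CBD
    C ↦ BBA
    D ↦ C

A->CB, B->CBD, C->BBA, D->C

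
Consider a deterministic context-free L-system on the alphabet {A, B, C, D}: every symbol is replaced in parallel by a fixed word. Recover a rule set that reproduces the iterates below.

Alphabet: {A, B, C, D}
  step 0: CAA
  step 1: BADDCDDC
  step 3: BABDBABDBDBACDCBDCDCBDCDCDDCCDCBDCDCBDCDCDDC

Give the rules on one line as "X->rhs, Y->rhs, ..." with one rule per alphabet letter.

  step 0 ⇒ step 1: CAA ⇒ BA·DDC·DDC
    A ↦ DDC
    C ↦ BA
    B ↦ CDC  (constrained at step 1)
    D ↦ BD  (constrained at step 1)

A->DDC, B->CDC, C->BA, D->BD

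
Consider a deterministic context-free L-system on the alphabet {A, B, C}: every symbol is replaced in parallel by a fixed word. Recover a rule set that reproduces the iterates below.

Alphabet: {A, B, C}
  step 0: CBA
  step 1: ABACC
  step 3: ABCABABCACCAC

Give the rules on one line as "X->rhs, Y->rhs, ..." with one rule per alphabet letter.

  step 0 ⇒ step 1: CBA ⇒ AB·AC·C
    A ↦ C
    B ↦ AC
    C ↦ AB

A->C, B->AC, C->AB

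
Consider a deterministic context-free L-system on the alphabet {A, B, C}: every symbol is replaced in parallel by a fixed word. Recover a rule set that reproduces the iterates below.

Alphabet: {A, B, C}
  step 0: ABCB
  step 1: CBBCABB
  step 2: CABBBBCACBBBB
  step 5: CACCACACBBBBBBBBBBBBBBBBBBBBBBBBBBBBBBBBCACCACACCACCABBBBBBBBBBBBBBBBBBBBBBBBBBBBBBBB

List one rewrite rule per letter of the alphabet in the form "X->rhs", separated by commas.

A->C, B->BB, C->CA

  step 1 ⇒ step 2: CBBCABB ⇒ CA·BB·BB·CA·C·BB·BB
    A ↦ C
    B ↦ BB
    C ↦ CA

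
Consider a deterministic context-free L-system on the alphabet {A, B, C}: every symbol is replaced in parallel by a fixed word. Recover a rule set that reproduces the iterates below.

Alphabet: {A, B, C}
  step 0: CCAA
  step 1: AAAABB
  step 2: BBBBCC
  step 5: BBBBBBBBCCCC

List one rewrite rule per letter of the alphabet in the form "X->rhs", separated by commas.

  step 1 ⇒ step 2: AAAABB ⇒ B·B·B·B·C·C
    A ↦ B
    B ↦ C
  step 0 ⇒ step 1: CCAA ⇒ AA·AA·B·B
    C ↦ AA

A->B, B->C, C->AA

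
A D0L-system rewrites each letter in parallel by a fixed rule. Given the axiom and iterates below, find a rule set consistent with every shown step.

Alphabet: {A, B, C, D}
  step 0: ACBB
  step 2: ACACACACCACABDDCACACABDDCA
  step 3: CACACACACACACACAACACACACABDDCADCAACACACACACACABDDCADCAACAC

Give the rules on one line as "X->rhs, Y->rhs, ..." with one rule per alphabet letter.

  step 2 ⇒ step 3: ACACACACCACABDDCACACABDDCA ⇒ CAC·A·CAC·A·CAC·A·CAC·A·A·CAC·A·CAC·ABD·DCA·DCA·A·CAC·A·CAC·A·CAC·ABD·DCA·DCA·A·CAC
    A ↦ CAC
    B ↦ ABD
    C ↦ A
    D ↦ DCA

A->CAC, B->ABD, C->A, D->DCA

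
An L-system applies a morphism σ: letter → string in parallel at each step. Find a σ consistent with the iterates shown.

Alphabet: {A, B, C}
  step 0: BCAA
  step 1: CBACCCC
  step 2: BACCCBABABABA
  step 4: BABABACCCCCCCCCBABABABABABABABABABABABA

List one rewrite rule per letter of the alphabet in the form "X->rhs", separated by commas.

A->CC, B->C, C->BA

  step 1 ⇒ step 2: CBACCCC ⇒ BA·C·CC·BA·BA·BA·BA
    A ↦ CC
    B ↦ C
    C ↦ BA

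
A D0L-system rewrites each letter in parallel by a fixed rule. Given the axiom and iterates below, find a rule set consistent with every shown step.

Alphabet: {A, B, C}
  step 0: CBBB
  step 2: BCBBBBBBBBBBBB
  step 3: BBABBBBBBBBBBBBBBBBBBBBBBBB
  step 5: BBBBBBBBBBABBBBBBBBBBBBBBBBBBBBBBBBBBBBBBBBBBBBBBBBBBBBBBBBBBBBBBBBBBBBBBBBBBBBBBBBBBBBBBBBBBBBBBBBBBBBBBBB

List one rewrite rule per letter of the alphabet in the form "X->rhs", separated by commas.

A->BC, B->BB, C->A

  step 2 ⇒ step 3: BCBBBBBBBBBBBB ⇒ BB·A·BB·BB·BB·BB·BB·BB·BB·BB·BB·BB·BB·BB
    B ↦ BB
    C ↦ A
    A ↦ BC  (constrained at step 3)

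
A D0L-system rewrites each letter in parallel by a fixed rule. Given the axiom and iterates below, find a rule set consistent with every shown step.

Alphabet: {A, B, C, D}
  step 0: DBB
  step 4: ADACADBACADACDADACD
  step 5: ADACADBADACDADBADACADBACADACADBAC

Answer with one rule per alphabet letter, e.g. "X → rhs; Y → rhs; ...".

A->AD, B->D, C->B, D->AC

  step 4 ⇒ step 5: ADACADBACADACDADACD ⇒ AD·AC·AD·B·AD·AC·D·AD·B·AD·AC·AD·B·AC·AD·AC·AD·B·AC
    A ↦ AD
    B ↦ D
    C ↦ B
    D ↦ AC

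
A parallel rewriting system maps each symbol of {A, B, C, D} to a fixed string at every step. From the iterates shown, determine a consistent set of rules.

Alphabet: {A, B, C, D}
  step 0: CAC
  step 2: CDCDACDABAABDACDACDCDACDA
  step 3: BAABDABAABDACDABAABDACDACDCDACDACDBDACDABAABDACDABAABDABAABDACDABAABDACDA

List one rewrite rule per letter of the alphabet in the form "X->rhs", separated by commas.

A->CDA, B->CD, C->BAA, D->BDA

  step 2 ⇒ step 3: CDCDACDABAABDACDACDCDACDA ⇒ BAA·BDA·BAA·BDA·CDA·BAA·BDA·CDA·CD·CDA·CDA·CD·BDA·CDA·BAA·BDA·CDA·BAA·BDA·BAA·BDA·CDA·BAA·BDA·CDA
    A ↦ CDA
    B ↦ CD
    C ↦ BAA
    D ↦ BDA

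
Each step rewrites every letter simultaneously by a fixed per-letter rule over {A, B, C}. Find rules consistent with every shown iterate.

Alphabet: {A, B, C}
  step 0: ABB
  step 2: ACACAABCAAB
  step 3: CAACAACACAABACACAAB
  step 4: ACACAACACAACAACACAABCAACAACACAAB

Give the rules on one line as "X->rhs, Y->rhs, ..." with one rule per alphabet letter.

  step 3 ⇒ step 4: CAACAACACAABACACAAB ⇒ A·CA·CA·A·CA·CA·A·CA·A·CA·CA·AB·CA·A·CA·A·CA·CA·AB
    A ↦ CA
    B ↦ AB
    C ↦ A

A->CA, B->AB, C->A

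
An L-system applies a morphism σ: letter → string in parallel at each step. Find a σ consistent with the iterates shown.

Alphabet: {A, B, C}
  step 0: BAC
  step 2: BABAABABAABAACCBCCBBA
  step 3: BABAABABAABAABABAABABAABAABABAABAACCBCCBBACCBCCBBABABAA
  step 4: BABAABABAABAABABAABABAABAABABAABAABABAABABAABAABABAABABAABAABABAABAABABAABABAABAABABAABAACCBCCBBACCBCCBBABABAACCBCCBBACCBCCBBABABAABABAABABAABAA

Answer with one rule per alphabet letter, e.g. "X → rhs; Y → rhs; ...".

  step 3 ⇒ step 4: BABAABABAABAABABAABABAABAABABAABAACCBCCBBACCBCCBBABABAA ⇒ BA·BAA·BA·BAA·BAA·BA·BAA·BA·BAA·BAA·BA·BAA·BAA·BA·BAA·BA·BAA·BAA·BA·BAA·BA·BAA·BAA·BA·BAA·BAA·BA·BAA·BA·BAA·BAA·BA·BAA·BAA·CCB·CCB·BA·CCB·CCB·BA·BA·BAA·CCB·CCB·BA·CCB·CCB·BA·BA·BAA·BA·BAA·BA·BAA·BAA
    A ↦ BAA
    B ↦ BA
    C ↦ CCB

A->BAA, B->BA, C->CCB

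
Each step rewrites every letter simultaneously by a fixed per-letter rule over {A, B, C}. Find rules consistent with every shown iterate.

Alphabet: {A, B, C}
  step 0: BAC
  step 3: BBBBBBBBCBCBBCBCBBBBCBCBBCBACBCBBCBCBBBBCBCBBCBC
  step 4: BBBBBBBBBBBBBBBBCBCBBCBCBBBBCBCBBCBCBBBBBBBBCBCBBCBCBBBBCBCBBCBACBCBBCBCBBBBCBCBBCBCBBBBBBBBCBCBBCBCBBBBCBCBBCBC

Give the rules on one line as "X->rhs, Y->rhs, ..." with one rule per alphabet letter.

A->CBA, B->BB, C->CBC

  step 3 ⇒ step 4: BBBBBBBBCBCBBCBCBBBBCBCBBCBACBCBBCBCBBBBCBCBBCBC ⇒ BB·BB·BB·BB·BB·BB·BB·BB·CBC·BB·CBC·BB·BB·CBC·BB·CBC·BB·BB·BB·BB·CBC·BB·CBC·BB·BB·CBC·BB·CBA·CBC·BB·CBC·BB·BB·CBC·BB·CBC·BB·BB·BB·BB·CBC·BB·CBC·BB·BB·CBC·BB·CBC
    A ↦ CBA
    B ↦ BB
    C ↦ CBC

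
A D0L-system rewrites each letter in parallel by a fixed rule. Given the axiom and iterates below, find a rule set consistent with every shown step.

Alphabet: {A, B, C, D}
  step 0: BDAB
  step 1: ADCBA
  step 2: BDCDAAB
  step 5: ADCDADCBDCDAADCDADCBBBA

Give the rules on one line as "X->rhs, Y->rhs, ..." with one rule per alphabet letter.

A->B, B->A, C->DA, D->DC

  step 1 ⇒ step 2: ADCBA ⇒ B·DC·DA·A·B
    A ↦ B
    B ↦ A
    C ↦ DA
    D ↦ DC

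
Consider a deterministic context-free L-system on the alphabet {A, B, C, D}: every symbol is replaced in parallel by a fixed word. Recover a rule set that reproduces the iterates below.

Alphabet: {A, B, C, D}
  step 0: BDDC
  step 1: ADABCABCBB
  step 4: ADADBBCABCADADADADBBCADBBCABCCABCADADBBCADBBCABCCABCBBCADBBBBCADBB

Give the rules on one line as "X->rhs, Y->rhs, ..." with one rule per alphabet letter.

  step 0 ⇒ step 1: BDDC ⇒ AD·ABC·ABC·BB
    B ↦ AD
    C ↦ BB
    D ↦ ABC
    A ↦ C  (constrained at step 1)

A->C, B->AD, C->BB, D->ABC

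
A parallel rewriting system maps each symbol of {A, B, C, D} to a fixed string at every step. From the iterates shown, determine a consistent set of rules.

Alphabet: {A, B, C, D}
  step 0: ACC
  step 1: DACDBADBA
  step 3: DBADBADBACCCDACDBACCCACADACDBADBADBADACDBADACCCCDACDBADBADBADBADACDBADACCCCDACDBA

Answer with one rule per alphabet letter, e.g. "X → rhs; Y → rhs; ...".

A->DAC, B->ACA, C->DBA, D->CCC

  step 0 ⇒ step 1: ACC ⇒ DAC·DBA·DBA
    A ↦ DAC
    C ↦ DBA
    B ↦ ACA  (constrained at step 1)
    D ↦ CCC  (constrained at step 1)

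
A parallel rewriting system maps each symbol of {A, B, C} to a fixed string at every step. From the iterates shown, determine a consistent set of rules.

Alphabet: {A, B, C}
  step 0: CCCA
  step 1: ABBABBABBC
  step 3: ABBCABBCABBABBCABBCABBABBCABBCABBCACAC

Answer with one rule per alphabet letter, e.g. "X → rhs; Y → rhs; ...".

  step 0 ⇒ step 1: CCCA ⇒ ABB·ABB·ABB·C
    A ↦ C
    C ↦ ABB
    B ↦ AC  (constrained at step 1)

A->C, B->AC, C->ABB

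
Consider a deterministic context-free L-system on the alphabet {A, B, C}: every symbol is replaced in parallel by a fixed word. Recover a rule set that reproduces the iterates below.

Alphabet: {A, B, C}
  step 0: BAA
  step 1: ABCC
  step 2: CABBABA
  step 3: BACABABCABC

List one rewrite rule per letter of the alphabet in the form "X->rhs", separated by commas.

A->C, B->AB, C->BA

  step 2 ⇒ step 3: CABBABA ⇒ BA·C·AB·AB·C·AB·C
    A ↦ C
    B ↦ AB
    C ↦ BA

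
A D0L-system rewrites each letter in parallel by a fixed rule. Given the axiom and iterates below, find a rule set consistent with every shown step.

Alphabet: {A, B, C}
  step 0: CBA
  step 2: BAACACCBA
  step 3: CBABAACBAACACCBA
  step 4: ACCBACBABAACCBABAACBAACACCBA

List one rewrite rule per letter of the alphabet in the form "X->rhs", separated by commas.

A->BA, B->C, C->AC

  step 3 ⇒ step 4: CBABAACBAACACCBA ⇒ AC·C·BA·C·BA·BA·AC·C·BA·BA·AC·BA·AC·AC·C·BA
    A ↦ BA
    B ↦ C
    C ↦ AC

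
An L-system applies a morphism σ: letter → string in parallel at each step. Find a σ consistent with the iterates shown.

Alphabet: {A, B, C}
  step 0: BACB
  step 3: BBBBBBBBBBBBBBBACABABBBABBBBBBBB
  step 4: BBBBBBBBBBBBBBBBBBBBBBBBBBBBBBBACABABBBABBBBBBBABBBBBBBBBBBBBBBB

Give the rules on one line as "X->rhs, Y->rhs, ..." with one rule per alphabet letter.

  step 3 ⇒ step 4: BBBBBBBBBBBBBBBACABABBBABBBBBBBB ⇒ BB·BB·BB·BB·BB·BB·BB·BB·BB·BB·BB·BB·BB·BB·BB·BA·CA·BA·BB·BA·BB·BB·BB·BA·BB·BB·BB·BB·BB·BB·BB·BB
    A ↦ BA
    B ↦ BB
    C ↦ CA

A->BA, B->BB, C->CA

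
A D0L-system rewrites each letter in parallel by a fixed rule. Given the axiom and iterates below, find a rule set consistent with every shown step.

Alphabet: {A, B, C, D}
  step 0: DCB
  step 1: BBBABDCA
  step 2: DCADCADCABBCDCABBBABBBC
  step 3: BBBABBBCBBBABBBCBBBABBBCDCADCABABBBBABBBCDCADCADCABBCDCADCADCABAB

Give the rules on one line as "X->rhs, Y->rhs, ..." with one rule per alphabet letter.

  step 2 ⇒ step 3: DCADCADCABBCDCABBBABBBC ⇒ BB·BAB·BBC·BB·BAB·BBC·BB·BAB·BBC·DCA·DCA·BAB·BB·BAB·BBC·DCA·DCA·DCA·BBC·DCA·DCA·DCA·BAB
    A ↦ BBC
    B ↦ DCA
    C ↦ BAB
    D ↦ BB

A->BBC, B->DCA, C->BAB, D->BB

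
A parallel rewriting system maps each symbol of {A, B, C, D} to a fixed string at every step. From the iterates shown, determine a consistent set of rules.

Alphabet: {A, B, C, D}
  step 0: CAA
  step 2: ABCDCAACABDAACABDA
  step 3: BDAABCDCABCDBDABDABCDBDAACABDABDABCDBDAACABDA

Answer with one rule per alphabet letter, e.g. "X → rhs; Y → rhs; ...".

  step 2 ⇒ step 3: ABCDCAACABDAACABDA ⇒ BDA·A·BCD·CA·BCD·BDA·BDA·BCD·BDA·A·CA·BDA·BDA·BCD·BDA·A·CA·BDA
    A ↦ BDA
    B ↦ A
    C ↦ BCD
    D ↦ CA

A->BDA, B->A, C->BCD, D->CA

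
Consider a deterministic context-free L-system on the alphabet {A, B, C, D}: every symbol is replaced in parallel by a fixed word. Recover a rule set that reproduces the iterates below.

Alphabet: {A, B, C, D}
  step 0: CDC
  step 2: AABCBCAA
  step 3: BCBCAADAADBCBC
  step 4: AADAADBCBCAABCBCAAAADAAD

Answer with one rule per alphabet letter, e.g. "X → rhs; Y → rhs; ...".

  step 3 ⇒ step 4: BCBCAADAADBCBC ⇒ AA·D·AA·D·BC·BC·AA·BC·BC·AA·AA·D·AA·D
    A ↦ BC
    B ↦ AA
    C ↦ D
    D ↦ AA

A->BC, B->AA, C->D, D->AA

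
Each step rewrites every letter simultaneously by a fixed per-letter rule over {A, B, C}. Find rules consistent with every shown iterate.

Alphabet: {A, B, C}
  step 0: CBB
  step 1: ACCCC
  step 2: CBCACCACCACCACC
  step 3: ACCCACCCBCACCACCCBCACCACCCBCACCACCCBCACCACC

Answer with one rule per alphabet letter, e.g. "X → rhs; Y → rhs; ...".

  step 2 ⇒ step 3: CBCACCACCACCACC ⇒ ACC·C·ACC·CBC·ACC·ACC·CBC·ACC·ACC·CBC·ACC·ACC·CBC·ACC·ACC
    A ↦ CBC
    B ↦ C
    C ↦ ACC

A->CBC, B->C, C->ACC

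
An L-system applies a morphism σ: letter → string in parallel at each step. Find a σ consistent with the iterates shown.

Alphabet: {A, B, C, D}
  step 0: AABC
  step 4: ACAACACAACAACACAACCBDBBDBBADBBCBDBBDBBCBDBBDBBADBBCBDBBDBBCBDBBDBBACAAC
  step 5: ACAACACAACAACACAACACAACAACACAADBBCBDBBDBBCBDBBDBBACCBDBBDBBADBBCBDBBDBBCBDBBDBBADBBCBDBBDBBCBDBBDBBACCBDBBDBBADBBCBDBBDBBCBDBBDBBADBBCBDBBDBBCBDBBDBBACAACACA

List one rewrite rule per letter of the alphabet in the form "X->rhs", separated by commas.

  step 4 ⇒ step 5: ACAACACAACAACACAACCBDBBDBBADBBCBDBBDBBCBDBBDBBADBBCBDBBDBBCBDBBDBBACAAC ⇒ AC·A·AC·AC·A·AC·A·AC·AC·A·AC·AC·A·AC·A·AC·AC·A·A·DBB·CB·DBB·DBB·CB·DBB·DBB·AC·CB·DBB·DBB·A·DBB·CB·DBB·DBB·CB·DBB·DBB·A·DBB·CB·DBB·DBB·CB·DBB·DBB·AC·CB·DBB·DBB·A·DBB·CB·DBB·DBB·CB·DBB·DBB·A·DBB·CB·DBB·DBB·CB·DBB·DBB·AC·A·AC·AC·A
    A ↦ AC
    B ↦ DBB
    C ↦ A
    D ↦ CB

A->AC, B->DBB, C->A, D->CB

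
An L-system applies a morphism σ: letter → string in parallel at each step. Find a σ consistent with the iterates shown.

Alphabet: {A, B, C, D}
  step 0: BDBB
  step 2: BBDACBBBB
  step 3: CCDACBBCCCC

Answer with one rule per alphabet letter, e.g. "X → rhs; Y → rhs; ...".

A->C, B->C, C->BB, D->DA

  step 2 ⇒ step 3: BBDACBBBB ⇒ C·C·DA·C·BB·C·C·C·C
    A ↦ C
    B ↦ C
    C ↦ BB
    D ↦ DA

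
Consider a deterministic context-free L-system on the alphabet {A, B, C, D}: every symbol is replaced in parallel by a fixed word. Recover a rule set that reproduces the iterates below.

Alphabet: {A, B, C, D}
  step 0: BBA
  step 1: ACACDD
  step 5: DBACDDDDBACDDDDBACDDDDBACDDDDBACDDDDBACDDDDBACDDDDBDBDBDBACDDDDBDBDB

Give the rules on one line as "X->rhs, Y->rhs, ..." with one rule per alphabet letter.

A->DD, B->AC, C->D, D->DB

  step 0 ⇒ step 1: BBA ⇒ AC·AC·DD
    A ↦ DD
    B ↦ AC
    C ↦ D  (constrained at step 1)
    D ↦ DB  (constrained at step 1)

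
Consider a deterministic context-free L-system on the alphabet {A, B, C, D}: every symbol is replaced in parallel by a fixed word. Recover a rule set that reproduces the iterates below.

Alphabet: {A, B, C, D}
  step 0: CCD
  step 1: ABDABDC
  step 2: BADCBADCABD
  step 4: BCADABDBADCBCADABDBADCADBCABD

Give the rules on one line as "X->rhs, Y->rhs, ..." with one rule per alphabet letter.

  step 1 ⇒ step 2: ABDABDC ⇒ B·AD·C·B·AD·C·ABD
    A ↦ B
    B ↦ AD
    C ↦ ABD
    D ↦ C

A->B, B->AD, C->ABD, D->C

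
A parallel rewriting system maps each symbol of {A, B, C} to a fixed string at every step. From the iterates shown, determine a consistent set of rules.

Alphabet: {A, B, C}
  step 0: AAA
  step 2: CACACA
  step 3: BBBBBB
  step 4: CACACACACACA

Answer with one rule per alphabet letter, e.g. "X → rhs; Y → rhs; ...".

  step 3 ⇒ step 4: BBBBBB ⇒ CA·CA·CA·CA·CA·CA
    B ↦ CA
  step 2 ⇒ step 3: CACACA ⇒ B·B·B·B·B·B
    A ↦ B
  step 2 ⇒ step 3: CACACA ⇒ B·B·B·B·B·B
    C ↦ B

A->B, B->CA, C->B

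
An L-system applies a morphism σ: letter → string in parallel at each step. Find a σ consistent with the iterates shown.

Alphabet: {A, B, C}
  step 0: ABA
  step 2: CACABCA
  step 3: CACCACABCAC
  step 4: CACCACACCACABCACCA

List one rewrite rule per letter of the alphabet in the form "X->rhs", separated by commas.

  step 3 ⇒ step 4: CACCACABCAC ⇒ CA·C·CA·CA·C·CA·C·AB·CA·C·CA
    A ↦ C
    B ↦ AB
    C ↦ CA

A->C, B->AB, C->CA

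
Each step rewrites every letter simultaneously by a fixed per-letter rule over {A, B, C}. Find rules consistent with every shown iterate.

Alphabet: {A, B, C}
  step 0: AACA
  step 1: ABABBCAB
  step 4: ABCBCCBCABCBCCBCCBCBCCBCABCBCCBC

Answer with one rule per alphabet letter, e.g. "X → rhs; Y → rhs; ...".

A->AB, B->C, C->BC

  step 0 ⇒ step 1: AACA ⇒ AB·AB·BC·AB
    A ↦ AB
    C ↦ BC
    B ↦ C  (constrained at step 1)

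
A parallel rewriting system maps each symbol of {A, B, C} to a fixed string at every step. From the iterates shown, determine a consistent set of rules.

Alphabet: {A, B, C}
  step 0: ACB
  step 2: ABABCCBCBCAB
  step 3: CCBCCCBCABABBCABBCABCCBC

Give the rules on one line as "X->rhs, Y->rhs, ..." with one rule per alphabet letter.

A->CC, B->BC, C->AB

  step 2 ⇒ step 3: ABABCCBCBCAB ⇒ CC·BC·CC·BC·AB·AB·BC·AB·BC·AB·CC·BC
    A ↦ CC
    B ↦ BC
    C ↦ AB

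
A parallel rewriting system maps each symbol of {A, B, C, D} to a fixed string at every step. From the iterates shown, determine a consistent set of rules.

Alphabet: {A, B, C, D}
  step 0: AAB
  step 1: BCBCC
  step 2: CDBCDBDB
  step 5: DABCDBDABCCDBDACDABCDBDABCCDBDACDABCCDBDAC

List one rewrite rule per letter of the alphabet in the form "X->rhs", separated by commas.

  step 1 ⇒ step 2: BCBCC ⇒ C·DB·C·DB·DB
    B ↦ C
    C ↦ DB
  step 0 ⇒ step 1: AAB ⇒ BC·BC·C
    A ↦ BC
    D ↦ DA  (constrained at step 2)

A->BC, B->C, C->DB, D->DA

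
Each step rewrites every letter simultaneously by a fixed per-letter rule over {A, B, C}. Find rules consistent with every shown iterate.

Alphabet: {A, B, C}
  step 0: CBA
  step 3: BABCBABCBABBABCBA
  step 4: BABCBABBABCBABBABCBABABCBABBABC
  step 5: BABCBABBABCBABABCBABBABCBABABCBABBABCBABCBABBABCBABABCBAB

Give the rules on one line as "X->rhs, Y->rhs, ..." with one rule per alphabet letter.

  step 4 ⇒ step 5: BABCBABBABCBABBABCBABABCBABBABC ⇒ BA·BC·BA·B·BA·BC·BA·BA·BC·BA·B·BA·BC·BA·BA·BC·BA·B·BA·BC·BA·BC·BA·B·BA·BC·BA·BA·BC·BA·B
    A ↦ BC
    B ↦ BA
    C ↦ B

A->BC, B->BA, C->B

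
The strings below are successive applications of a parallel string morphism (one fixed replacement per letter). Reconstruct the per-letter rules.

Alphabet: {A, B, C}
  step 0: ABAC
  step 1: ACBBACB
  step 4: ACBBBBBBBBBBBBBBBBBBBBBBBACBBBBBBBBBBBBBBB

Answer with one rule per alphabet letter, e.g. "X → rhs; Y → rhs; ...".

  step 0 ⇒ step 1: ABAC ⇒ AC·BB·AC·B
    A ↦ AC
    B ↦ BB
    C ↦ B

A->AC, B->BB, C->B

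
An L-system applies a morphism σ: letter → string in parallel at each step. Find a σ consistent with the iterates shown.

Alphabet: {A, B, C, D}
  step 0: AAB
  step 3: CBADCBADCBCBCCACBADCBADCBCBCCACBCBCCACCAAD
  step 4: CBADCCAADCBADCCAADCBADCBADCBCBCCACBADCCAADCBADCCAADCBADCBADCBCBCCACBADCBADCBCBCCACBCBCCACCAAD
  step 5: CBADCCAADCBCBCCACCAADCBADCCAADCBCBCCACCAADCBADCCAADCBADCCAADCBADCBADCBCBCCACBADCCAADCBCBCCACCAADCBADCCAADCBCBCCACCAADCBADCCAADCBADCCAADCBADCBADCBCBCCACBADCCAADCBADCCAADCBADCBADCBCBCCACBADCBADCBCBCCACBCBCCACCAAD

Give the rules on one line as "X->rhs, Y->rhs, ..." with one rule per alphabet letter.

A->CCA, B->AD, C->CB, D->AD

  step 4 ⇒ step 5: CBADCCAADCBADCCAADCBADCBADCBCBCCACBADCCAADCBADCCAADCBADCBADCBCBCCACBADCBADCBCBCCACBCBCCACCAAD ⇒ CB·AD·CCA·AD·CB·CB·CCA·CCA·AD·CB·AD·CCA·AD·CB·CB·CCA·CCA·AD·CB·AD·CCA·AD·CB·AD·CCA·AD·CB·AD·CB·AD·CB·CB·CCA·CB·AD·CCA·AD·CB·CB·CCA·CCA·AD·CB·AD·CCA·AD·CB·CB·CCA·CCA·AD·CB·AD·CCA·AD·CB·AD·CCA·AD·CB·AD·CB·AD·CB·CB·CCA·CB·AD·CCA·AD·CB·AD·CCA·AD·CB·AD·CB·AD·CB·CB·CCA·CB·AD·CB·AD·CB·CB·CCA·CB·CB·CCA·CCA·AD
    A ↦ CCA
    B ↦ AD
    C ↦ CB
    D ↦ AD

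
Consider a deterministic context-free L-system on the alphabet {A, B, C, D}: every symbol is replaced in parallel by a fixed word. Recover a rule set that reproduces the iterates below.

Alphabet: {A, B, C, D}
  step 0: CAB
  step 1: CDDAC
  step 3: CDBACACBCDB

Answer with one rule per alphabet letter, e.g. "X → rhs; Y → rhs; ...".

  step 0 ⇒ step 1: CAB ⇒ CD·D·AC
    A ↦ D
    B ↦ AC
    C ↦ CD
    D ↦ B  (constrained at step 1)

A->D, B->AC, C->CD, D->B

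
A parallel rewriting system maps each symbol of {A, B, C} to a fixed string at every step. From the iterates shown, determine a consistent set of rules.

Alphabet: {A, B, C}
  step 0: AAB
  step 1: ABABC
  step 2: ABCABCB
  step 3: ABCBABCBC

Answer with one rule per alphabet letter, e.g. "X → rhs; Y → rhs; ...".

  step 2 ⇒ step 3: ABCABCB ⇒ AB·C·B·AB·C·B·C
    A ↦ AB
    B ↦ C
    C ↦ B

A->AB, B->C, C->B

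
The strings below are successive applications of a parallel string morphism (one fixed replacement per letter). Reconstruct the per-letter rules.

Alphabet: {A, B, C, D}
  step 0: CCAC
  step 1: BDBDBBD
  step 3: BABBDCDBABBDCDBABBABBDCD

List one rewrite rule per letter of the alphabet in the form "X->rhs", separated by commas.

A->B, B->AB, C->BD, D->CD

  step 0 ⇒ step 1: CCAC ⇒ BD·BD·B·BD
    A ↦ B
    C ↦ BD
    B ↦ AB  (constrained at step 1)
    D ↦ CD  (constrained at step 1)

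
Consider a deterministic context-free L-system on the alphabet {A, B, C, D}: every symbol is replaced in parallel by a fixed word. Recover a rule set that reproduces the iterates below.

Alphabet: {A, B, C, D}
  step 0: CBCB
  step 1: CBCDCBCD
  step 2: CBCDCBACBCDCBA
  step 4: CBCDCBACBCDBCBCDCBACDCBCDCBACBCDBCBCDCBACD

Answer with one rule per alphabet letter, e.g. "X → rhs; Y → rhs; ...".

A->B, B->CD, C->CB, D->A

  step 1 ⇒ step 2: CBCDCBCD ⇒ CB·CD·CB·A·CB·CD·CB·A
    B ↦ CD
    C ↦ CB
    D ↦ A
    A ↦ B  (constrained at step 2)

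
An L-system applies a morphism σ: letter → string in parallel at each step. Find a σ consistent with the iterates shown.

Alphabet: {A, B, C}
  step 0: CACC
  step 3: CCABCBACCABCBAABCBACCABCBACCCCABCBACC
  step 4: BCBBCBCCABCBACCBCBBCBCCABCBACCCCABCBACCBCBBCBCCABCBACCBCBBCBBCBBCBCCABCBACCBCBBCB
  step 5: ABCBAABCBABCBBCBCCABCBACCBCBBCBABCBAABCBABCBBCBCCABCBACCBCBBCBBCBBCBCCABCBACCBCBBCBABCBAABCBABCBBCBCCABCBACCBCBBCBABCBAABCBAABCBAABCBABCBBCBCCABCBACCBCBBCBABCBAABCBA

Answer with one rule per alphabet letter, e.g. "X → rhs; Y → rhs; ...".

  step 4 ⇒ step 5: BCBBCBCCABCBACCBCBBCBCCABCBACCCCABCBACCBCBBCBCCABCBACCBCBBCBBCBBCBCCABCBACCBCBBCB ⇒ A·BCB·A·A·BCB·A·BCB·BCB·CC·A·BCB·A·CC·BCB·BCB·A·BCB·A·A·BCB·A·BCB·BCB·CC·A·BCB·A·CC·BCB·BCB·BCB·BCB·CC·A·BCB·A·CC·BCB·BCB·A·BCB·A·A·BCB·A·BCB·BCB·CC·A·BCB·A·CC·BCB·BCB·A·BCB·A·A·BCB·A·A·BCB·A·A·BCB·A·BCB·BCB·CC·A·BCB·A·CC·BCB·BCB·A·BCB·A·A·BCB·A
    A ↦ CC
    B ↦ A
    C ↦ BCB

A->CC, B->A, C->BCB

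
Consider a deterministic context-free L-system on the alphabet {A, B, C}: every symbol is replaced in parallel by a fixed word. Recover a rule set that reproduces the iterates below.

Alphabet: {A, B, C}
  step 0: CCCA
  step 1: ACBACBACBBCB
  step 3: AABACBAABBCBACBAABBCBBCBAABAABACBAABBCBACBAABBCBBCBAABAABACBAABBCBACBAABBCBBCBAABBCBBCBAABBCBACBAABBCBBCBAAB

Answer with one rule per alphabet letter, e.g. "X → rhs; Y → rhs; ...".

A->BCB, B->AAB, C->ACB

  step 0 ⇒ step 1: CCCA ⇒ ACB·ACB·ACB·BCB
    A ↦ BCB
    C ↦ ACB
    B ↦ AAB  (constrained at step 1)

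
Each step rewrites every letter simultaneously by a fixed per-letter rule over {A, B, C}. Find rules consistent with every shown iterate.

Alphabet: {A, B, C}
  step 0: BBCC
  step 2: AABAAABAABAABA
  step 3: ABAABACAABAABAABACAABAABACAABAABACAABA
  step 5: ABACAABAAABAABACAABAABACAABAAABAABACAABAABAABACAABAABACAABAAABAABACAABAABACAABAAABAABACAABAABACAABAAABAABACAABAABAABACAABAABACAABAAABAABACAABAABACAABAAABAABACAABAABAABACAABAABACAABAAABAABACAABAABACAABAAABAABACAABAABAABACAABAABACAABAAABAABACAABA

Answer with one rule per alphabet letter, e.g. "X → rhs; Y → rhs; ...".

  step 2 ⇒ step 3: AABAAABAABAABA ⇒ ABA·ABA·CA·ABA·ABA·ABA·CA·ABA·ABA·CA·ABA·ABA·CA·ABA
    A ↦ ABA
    B ↦ CA
    C ↦ A  (constrained at step 0)

A->ABA, B->CA, C->A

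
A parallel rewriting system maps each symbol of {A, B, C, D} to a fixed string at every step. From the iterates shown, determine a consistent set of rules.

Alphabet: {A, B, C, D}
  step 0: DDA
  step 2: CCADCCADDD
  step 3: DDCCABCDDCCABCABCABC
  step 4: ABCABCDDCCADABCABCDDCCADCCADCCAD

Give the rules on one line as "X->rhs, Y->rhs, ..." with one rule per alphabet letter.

  step 3 ⇒ step 4: DDCCABCDDCCABCABCABC ⇒ ABC·ABC·D·D·CC·A·D·ABC·ABC·D·D·CC·A·D·CC·A·D·CC·A·D
    A ↦ CC
    B ↦ A
    C ↦ D
    D ↦ ABC

A->CC, B->A, C->D, D->ABC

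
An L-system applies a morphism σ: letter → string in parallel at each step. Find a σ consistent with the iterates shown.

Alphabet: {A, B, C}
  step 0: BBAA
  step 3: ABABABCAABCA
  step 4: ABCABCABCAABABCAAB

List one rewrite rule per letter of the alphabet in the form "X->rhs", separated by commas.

A->AB, B->C, C->A

  step 3 ⇒ step 4: ABABABCAABCA ⇒ AB·C·AB·C·AB·C·A·AB·AB·C·A·AB
    A ↦ AB
    B ↦ C
    C ↦ A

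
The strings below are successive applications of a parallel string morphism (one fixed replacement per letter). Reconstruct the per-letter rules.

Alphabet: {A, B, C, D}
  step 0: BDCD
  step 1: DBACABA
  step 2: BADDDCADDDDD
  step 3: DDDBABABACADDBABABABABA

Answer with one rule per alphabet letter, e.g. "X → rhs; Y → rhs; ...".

A->DD, B->D, C->CA, D->BA

  step 2 ⇒ step 3: BADDDCADDDDD ⇒ D·DD·BA·BA·BA·CA·DD·BA·BA·BA·BA·BA
    A ↦ DD
    B ↦ D
    C ↦ CA
    D ↦ BA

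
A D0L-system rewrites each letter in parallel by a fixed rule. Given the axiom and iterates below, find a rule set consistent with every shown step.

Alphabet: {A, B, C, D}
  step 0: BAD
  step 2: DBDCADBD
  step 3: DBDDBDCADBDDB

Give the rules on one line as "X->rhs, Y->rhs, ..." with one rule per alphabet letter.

  step 2 ⇒ step 3: DBDCADBD ⇒ DB·D·DB·D·CA·DB·D·DB
    A ↦ CA
    B ↦ D
    C ↦ D
    D ↦ DB

A->CA, B->D, C->D, D->DB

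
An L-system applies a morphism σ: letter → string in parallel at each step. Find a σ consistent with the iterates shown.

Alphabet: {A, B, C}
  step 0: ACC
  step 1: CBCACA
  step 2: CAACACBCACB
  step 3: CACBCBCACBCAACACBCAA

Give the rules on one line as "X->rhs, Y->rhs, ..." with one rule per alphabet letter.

A->CB, B->A, C->CA

  step 2 ⇒ step 3: CAACACBCACB ⇒ CA·CB·CB·CA·CB·CA·A·CA·CB·CA·A
    A ↦ CB
    B ↦ A
    C ↦ CA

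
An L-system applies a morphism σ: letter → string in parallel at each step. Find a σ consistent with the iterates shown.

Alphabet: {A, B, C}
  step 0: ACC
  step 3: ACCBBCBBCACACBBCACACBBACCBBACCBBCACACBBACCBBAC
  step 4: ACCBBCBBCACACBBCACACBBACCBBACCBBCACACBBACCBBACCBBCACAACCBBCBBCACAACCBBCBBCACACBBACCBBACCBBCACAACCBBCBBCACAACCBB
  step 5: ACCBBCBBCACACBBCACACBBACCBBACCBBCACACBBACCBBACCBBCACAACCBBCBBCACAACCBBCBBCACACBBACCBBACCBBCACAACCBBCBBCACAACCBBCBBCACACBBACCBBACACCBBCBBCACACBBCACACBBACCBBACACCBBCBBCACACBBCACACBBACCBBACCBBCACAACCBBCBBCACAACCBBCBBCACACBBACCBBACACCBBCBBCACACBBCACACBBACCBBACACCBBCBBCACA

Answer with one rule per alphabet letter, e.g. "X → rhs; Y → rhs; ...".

A->AC, B->CA, C->CBB

  step 4 ⇒ step 5: ACCBBCBBCACACBBCACACBBACCBBACCBBCACACBBACCBBACCBBCACAACCBBCBBCACAACCBBCBBCACACBBACCBBACCBBCACAACCBBCBBCACAACCBB ⇒ AC·CBB·CBB·CA·CA·CBB·CA·CA·CBB·AC·CBB·AC·CBB·CA·CA·CBB·AC·CBB·AC·CBB·CA·CA·AC·CBB·CBB·CA·CA·AC·CBB·CBB·CA·CA·CBB·AC·CBB·AC·CBB·CA·CA·AC·CBB·CBB·CA·CA·AC·CBB·CBB·CA·CA·CBB·AC·CBB·AC·AC·CBB·CBB·CA·CA·CBB·CA·CA·CBB·AC·CBB·AC·AC·CBB·CBB·CA·CA·CBB·CA·CA·CBB·AC·CBB·AC·CBB·CA·CA·AC·CBB·CBB·CA·CA·AC·CBB·CBB·CA·CA·CBB·AC·CBB·AC·AC·CBB·CBB·CA·CA·CBB·CA·CA·CBB·AC·CBB·AC·AC·CBB·CBB·CA·CA
    A ↦ AC
    B ↦ CA
    C ↦ CBB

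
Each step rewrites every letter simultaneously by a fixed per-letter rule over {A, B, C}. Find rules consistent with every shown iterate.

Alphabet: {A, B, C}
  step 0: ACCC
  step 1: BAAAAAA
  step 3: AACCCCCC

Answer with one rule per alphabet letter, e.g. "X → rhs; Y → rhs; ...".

A->B, B->C, C->AA

  step 0 ⇒ step 1: ACCC ⇒ B·AA·AA·AA
    A ↦ B
    C ↦ AA
    B ↦ C  (constrained at step 1)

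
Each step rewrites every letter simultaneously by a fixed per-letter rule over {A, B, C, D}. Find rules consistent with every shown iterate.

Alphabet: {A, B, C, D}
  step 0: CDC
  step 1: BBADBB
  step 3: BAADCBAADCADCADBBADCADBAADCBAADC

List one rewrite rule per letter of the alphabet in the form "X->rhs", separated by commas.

  step 0 ⇒ step 1: CDC ⇒ BB·AD·BB
    C ↦ BB
    D ↦ AD
    A ↦ ADC  (constrained at step 1)
    B ↦ BA  (constrained at step 1)

A->ADC, B->BA, C->BB, D->AD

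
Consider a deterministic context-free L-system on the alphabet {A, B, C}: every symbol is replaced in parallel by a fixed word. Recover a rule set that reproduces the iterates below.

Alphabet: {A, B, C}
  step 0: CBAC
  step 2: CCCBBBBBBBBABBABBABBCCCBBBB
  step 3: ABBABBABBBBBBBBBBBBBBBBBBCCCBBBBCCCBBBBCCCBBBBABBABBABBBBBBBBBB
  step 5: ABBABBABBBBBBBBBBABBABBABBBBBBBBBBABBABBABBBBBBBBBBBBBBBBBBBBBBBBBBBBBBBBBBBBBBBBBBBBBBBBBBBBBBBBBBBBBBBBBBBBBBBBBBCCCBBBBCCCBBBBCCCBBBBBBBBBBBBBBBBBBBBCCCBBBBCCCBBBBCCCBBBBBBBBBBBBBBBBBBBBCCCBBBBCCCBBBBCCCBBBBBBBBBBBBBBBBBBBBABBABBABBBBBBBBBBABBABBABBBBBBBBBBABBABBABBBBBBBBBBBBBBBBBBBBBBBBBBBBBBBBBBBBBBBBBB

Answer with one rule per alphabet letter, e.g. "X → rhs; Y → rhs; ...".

  step 2 ⇒ step 3: CCCBBBBBBBBABBABBABBCCCBBBB ⇒ ABB·ABB·ABB·BB·BB·BB·BB·BB·BB·BB·BB·CCC·BB·BB·CCC·BB·BB·CCC·BB·BB·ABB·ABB·ABB·BB·BB·BB·BB
    A ↦ CCC
    B ↦ BB
    C ↦ ABB

A->CCC, B->BB, C->ABB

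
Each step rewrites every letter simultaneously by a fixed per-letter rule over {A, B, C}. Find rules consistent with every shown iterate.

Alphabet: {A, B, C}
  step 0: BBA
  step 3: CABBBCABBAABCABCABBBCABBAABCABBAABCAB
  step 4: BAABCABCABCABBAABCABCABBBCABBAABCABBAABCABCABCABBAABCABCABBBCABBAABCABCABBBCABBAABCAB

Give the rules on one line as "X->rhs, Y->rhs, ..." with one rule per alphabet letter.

A->B, B->CAB, C->BAA

  step 3 ⇒ step 4: CABBBCABBAABCABCABBBCABBAABCABBAABCAB ⇒ BAA·B·CAB·CAB·CAB·BAA·B·CAB·CAB·B·B·CAB·BAA·B·CAB·BAA·B·CAB·CAB·CAB·BAA·B·CAB·CAB·B·B·CAB·BAA·B·CAB·CAB·B·B·CAB·BAA·B·CAB
    A ↦ B
    B ↦ CAB
    C ↦ BAA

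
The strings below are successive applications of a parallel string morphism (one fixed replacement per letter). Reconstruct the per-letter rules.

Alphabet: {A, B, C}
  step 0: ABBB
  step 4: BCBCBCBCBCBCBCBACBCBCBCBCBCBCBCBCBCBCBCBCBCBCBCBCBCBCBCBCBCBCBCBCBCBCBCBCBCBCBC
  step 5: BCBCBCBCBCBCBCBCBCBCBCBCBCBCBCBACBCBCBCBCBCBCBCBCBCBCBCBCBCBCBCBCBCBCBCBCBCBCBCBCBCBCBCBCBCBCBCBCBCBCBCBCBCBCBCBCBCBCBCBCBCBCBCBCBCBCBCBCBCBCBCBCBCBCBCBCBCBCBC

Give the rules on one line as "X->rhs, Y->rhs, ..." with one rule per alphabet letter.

A->BAC, B->BC, C->BC

  step 4 ⇒ step 5: BCBCBCBCBCBCBCBACBCBCBCBCBCBCBCBCBCBCBCBCBCBCBCBCBCBCBCBCBCBCBCBCBCBCBCBCBCBCBC ⇒ BC·BC·BC·BC·BC·BC·BC·BC·BC·BC·BC·BC·BC·BC·BC·BAC·BC·BC·BC·BC·BC·BC·BC·BC·BC·BC·BC·BC·BC·BC·BC·BC·BC·BC·BC·BC·BC·BC·BC·BC·BC·BC·BC·BC·BC·BC·BC·BC·BC·BC·BC·BC·BC·BC·BC·BC·BC·BC·BC·BC·BC·BC·BC·BC·BC·BC·BC·BC·BC·BC·BC·BC·BC·BC·BC·BC·BC·BC·BC
    A ↦ BAC
    B ↦ BC
    C ↦ BC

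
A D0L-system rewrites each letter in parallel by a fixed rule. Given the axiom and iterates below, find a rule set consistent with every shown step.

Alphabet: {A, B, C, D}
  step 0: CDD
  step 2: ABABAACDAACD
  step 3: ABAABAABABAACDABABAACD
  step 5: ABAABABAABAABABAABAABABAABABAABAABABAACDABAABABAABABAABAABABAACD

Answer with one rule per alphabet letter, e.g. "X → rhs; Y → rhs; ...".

A->AB, B->A, C->AA, D->CD

  step 2 ⇒ step 3: ABABAACDAACD ⇒ AB·A·AB·A·AB·AB·AA·CD·AB·AB·AA·CD
    A ↦ AB
    B ↦ A
    C ↦ AA
    D ↦ CD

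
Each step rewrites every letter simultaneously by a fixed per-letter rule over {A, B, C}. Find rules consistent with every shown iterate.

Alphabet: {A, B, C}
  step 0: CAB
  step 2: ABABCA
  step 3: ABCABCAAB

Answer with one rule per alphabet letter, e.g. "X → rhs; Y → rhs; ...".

A->AB, B->C, C->A

  step 2 ⇒ step 3: ABABCA ⇒ AB·C·AB·C·A·AB
    A ↦ AB
    B ↦ C
    C ↦ A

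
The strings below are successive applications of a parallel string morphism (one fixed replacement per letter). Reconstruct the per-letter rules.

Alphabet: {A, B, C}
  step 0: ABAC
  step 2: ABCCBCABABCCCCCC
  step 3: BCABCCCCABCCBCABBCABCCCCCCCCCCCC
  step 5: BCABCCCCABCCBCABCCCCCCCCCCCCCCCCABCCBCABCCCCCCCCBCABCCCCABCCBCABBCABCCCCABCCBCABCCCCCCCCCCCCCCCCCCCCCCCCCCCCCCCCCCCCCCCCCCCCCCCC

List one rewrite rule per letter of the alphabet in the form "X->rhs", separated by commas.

A->BC, B->AB, C->CC

  step 2 ⇒ step 3: ABCCBCABABCCCCCC ⇒ BC·AB·CC·CC·AB·CC·BC·AB·BC·AB·CC·CC·CC·CC·CC·CC
    A ↦ BC
    B ↦ AB
    C ↦ CC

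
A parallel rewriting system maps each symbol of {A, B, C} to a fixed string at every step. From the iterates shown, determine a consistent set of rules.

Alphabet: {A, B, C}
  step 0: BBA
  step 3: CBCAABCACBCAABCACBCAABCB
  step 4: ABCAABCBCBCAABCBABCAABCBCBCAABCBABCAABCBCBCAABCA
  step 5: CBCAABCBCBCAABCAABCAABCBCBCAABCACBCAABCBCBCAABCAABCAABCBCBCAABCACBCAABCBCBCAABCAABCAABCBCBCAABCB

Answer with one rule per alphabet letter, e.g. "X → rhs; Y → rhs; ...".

A->CB, B->CA, C->AB

  step 4 ⇒ step 5: ABCAABCBCBCAABCBABCAABCBCBCAABCBABCAABCBCBCAABCA ⇒ CB·CA·AB·CB·CB·CA·AB·CA·AB·CA·AB·CB·CB·CA·AB·CA·CB·CA·AB·CB·CB·CA·AB·CA·AB·CA·AB·CB·CB·CA·AB·CA·CB·CA·AB·CB·CB·CA·AB·CA·AB·CA·AB·CB·CB·CA·AB·CB
    A ↦ CB
    B ↦ CA
    C ↦ AB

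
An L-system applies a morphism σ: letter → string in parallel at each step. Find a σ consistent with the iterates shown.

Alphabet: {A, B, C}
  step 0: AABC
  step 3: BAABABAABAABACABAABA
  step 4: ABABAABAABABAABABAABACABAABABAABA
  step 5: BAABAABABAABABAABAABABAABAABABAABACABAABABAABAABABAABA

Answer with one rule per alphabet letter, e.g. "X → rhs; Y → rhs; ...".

A->BA, B->A, C->CA

  step 4 ⇒ step 5: ABABAABAABABAABABAABACABAABABAABA ⇒ BA·A·BA·A·BA·BA·A·BA·BA·A·BA·A·BA·BA·A·BA·A·BA·BA·A·BA·CA·BA·A·BA·BA·A·BA·A·BA·BA·A·BA
    A ↦ BA
    B ↦ A
    C ↦ CA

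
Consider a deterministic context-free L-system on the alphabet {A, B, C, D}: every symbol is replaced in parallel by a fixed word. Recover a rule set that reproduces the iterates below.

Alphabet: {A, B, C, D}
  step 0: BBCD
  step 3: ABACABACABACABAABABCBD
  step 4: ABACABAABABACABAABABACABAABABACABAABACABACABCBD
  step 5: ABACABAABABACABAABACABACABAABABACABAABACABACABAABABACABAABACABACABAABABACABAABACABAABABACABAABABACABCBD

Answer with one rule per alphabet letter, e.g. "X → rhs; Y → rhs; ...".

A->ABA, B->C, C->AB, D->BD

  step 4 ⇒ step 5: ABACABAABABACABAABABACABAABABACABAABACABACABCBD ⇒ ABA·C·ABA·AB·ABA·C·ABA·ABA·C·ABA·C·ABA·AB·ABA·C·ABA·ABA·C·ABA·C·ABA·AB·ABA·C·ABA·ABA·C·ABA·C·ABA·AB·ABA·C·ABA·ABA·C·ABA·AB·ABA·C·ABA·AB·ABA·C·AB·C·BD
    A ↦ ABA
    B ↦ C
    C ↦ AB
    D ↦ BD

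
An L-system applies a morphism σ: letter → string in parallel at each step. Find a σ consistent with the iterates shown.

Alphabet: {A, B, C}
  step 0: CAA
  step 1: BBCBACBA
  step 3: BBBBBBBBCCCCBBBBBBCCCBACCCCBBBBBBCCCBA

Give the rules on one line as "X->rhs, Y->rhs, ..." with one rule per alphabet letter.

A->CBA, B->CC, C->BB

  step 0 ⇒ step 1: CAA ⇒ BB·CBA·CBA
    A ↦ CBA
    C ↦ BB
    B ↦ CC  (constrained at step 1)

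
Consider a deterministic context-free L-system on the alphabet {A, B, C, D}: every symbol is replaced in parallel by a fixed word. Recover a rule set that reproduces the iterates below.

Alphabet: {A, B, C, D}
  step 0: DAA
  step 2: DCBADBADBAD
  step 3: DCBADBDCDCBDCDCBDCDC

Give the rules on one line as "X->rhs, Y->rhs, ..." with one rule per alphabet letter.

  step 2 ⇒ step 3: DCBADBADBAD ⇒ DC·BAD·BD·C·DC·BD·C·DC·BD·C·DC
    A ↦ C
    B ↦ BD
    C ↦ BAD
    D ↦ DC

A->C, B->BD, C->BAD, D->DC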